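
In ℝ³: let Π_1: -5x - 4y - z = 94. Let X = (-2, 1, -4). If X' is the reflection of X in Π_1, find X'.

(-22, -15, -8)

λ = (n·X − d)/|n|² = (10 − 94)/42 = -2.
Reflection = X − 2λn = (-2, 1, -4) − (-4)·(-5, -4, -1) = (-22, -15, -8).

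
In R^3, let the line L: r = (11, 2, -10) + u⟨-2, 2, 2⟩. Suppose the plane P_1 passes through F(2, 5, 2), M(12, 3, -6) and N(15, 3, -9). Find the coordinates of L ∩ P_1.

(5, 8, -4)

FM = (10, -2, -8), FN = (13, -2, -11); a normal to P_1 is FM × FN = (6, 6, 6).
Using F: P_1 has equation 6x + 6y + 6z = 54.
Substitute r = (11, 2, -10) + t(-2, 2, 2) into the plane: 18 + 12t = 54, so t = 3.
Intersection: (11, 2, -10) + 3·(-2, 2, 2) = (5, 8, -4).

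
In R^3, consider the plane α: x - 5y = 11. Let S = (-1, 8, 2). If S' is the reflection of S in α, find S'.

λ = (n·S − d)/|n|² = (-41 − 11)/26 = -2.
Reflection = S − 2λn = (-1, 8, 2) − (-4)·(1, -5, 0) = (3, -12, 2).

(3, -12, 2)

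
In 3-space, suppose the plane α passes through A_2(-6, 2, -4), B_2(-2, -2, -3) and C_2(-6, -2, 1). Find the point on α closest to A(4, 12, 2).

A_2B_2 = (4, -4, 1), A_2C_2 = (0, -4, 5); a normal to α is A_2B_2 × A_2C_2 = (-16, -20, -16).
Using A_2: α has equation -16x - 20y - 16z = 120.
Foot = A − λn with λ = (n·A − d)/|n|² = (-336 − 120)/912 = -1/2.
Foot = (4, 12, 2) − (-1/2)·(-16, -20, -16) = (-4, 2, -6).

(-4, 2, -6)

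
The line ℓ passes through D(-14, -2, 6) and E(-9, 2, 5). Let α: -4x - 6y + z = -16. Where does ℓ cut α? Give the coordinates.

(-4, 6, 4)

A direction vector for ℓ is E − D = (5, 4, -1).
Substitute r = (-14, -2, 6) + t(5, 4, -1) into the plane: 74 + (-45)t = -16, so t = 2.
Intersection: (-14, -2, 6) + 2·(5, 4, -1) = (-4, 6, 4).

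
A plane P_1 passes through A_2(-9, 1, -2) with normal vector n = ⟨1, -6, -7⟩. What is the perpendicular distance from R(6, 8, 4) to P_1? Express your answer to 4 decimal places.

7.4405

P_1: n·r = n·A_2 gives x - 6y - 7z = -1.
n·R − d = (1)·(6) + (-6)·(8) + (-7)·(4) − (-1) = -69; |n| = √86.
Distance = |-69| / √86 = 69/√86 ≈ 7.4405.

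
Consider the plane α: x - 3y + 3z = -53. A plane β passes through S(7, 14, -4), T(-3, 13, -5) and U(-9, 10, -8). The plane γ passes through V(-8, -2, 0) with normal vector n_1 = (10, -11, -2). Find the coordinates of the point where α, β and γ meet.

(1, 8, -10)

ST = (-10, -1, -1), SU = (-16, -4, -4); a normal to β is ST × SU = (0, -24, 24).
Using S: β has equation -24y + 24z = -432.
γ: n_1·r = n_1·V gives 10x - 11y - 2z = -58.
Solving the 3×3 linear system x - 3y + 3z = -53, -24y + 24z = -432, 10x - 11y - 2z = -58 (e.g. by elimination or Cramer's rule, determinant = 312) gives (1, 8, -10).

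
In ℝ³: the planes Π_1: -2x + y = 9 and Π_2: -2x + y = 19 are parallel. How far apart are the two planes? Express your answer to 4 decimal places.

Same normal n = (-2, 1, 0) with |n| = √5; distance = |9 − 19| / |n| = 10/√5 ≈ 4.4721.

4.4721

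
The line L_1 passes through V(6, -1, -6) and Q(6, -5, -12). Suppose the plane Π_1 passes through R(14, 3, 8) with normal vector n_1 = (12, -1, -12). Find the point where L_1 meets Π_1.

(6, 3, 0)

A direction vector for L_1 is Q − V = (0, -4, -6).
Π_1: n_1·r = n_1·R gives 12x - y - 12z = 69.
Substitute r = (6, -1, -6) + t(0, -4, -6) into the plane: 145 + 76t = 69, so t = -1.
Intersection: (6, -1, -6) + (-1)·(0, -4, -6) = (6, 3, 0).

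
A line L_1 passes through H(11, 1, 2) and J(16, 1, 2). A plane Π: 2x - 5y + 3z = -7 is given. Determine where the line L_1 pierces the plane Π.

A direction vector for L_1 is J − H = (5, 0, 0).
Substitute r = (11, 1, 2) + t(5, 0, 0) into the plane: 23 + 10t = -7, so t = -3.
Intersection: (11, 1, 2) + (-3)·(5, 0, 0) = (-4, 1, 2).

(-4, 1, 2)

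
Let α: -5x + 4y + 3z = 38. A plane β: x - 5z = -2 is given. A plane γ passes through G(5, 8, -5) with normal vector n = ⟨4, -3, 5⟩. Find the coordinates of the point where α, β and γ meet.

γ: n·r = n·G gives 4x - 3y + 5z = -29.
Solving the 3×3 linear system -5x + 4y + 3z = 38, x - 5z = -2, 4x - 3y + 5z = -29 (e.g. by elimination or Cramer's rule, determinant = -34) gives (-2, 7, 0).

(-2, 7, 0)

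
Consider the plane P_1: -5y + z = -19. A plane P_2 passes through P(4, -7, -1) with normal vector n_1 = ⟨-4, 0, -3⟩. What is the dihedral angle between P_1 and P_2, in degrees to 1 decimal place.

83.2

P_2: n_1·r = n_1·P gives -4x - 3z = -13.
cos θ = |n₁·n₂| / (|n₁||n₂|) = |-3| / (√26 · √25).
θ = arccos(0.11767) ≈ 83.2°.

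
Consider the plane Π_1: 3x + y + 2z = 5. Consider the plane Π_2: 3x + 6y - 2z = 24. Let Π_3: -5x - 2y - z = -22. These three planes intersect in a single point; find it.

(6, -1, -6)

Solving the 3×3 linear system 3x + y + 2z = 5, 3x + 6y - 2z = 24, -5x - 2y - z = -22 (e.g. by elimination or Cramer's rule, determinant = 31) gives (6, -1, -6).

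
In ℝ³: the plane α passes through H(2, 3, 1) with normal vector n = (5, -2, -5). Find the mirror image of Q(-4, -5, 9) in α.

α: n·r = n·H gives 5x - 2y - 5z = -1.
λ = (n·Q − d)/|n|² = (-55 − (-1))/54 = -1.
Reflection = Q − 2λn = (-4, -5, 9) − (-2)·(5, -2, -5) = (6, -9, -1).

(6, -9, -1)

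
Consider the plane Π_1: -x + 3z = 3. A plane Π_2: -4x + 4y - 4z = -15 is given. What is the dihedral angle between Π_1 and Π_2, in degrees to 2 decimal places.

cos θ = |n₁·n₂| / (|n₁||n₂|) = |-8| / (√10 · √48).
θ = arccos(0.36515) ≈ 68.58°.

68.58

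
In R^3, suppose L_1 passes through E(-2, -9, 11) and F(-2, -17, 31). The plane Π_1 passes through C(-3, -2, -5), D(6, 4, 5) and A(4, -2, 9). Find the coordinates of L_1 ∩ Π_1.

A direction vector for L_1 is F − E = (0, -8, 20).
CD = (9, 6, 10), CA = (7, 0, 14); a normal to Π_1 is CD × CA = (84, -56, -42).
Using C: Π_1 has equation 84x - 56y - 42z = 70.
Substitute r = (-2, -9, 11) + t(0, -8, 20) into the plane: -126 + (-392)t = 70, so t = -1/2.
Intersection: (-2, -9, 11) + (-1/2)·(0, -8, 20) = (-2, -5, 1).

(-2, -5, 1)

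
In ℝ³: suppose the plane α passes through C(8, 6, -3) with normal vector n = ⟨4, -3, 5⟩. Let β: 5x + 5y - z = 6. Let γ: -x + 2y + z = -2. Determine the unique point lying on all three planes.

α: n·r = n·C gives 4x - 3y + 5z = -1.
Solving the 3×3 linear system 4x - 3y + 5z = -1, 5x + 5y - z = 6, -x + 2y + z = -2 (e.g. by elimination or Cramer's rule, determinant = 115) gives (1, 0, -1).

(1, 0, -1)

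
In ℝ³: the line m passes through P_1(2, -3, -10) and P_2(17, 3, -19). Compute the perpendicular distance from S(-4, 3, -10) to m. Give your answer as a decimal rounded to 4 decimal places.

A direction vector for m is P_2 − P_1 = (15, 6, -9).
Taking (2, -3, -10) on m with direction v = (15, 6, -9): w = S − (2, -3, -10) = (-6, 6, 0), and w × v = (-54, -54, -126).
Distance = |w × v| / |v| = √21708 / √342 ≈ 7.9670.

7.9670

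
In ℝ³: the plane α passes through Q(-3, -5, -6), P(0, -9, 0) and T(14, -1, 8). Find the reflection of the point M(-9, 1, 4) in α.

QP = (3, -4, 6), QT = (17, 4, 14); a normal to α is QP × QT = (-80, 60, 80).
Using Q: α has equation -80x + 60y + 80z = -540.
λ = (n·M − d)/|n|² = (1100 − (-540))/16400 = 1/10.
Reflection = M − 2λn = (-9, 1, 4) − (1/5)·(-80, 60, 80) = (7, -11, -12).

(7, -11, -12)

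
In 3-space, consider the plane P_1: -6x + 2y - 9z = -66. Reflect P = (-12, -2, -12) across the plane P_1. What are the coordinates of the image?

λ = (n·P − d)/|n|² = (176 − (-66))/121 = 2.
Reflection = P − 2λn = (-12, -2, -12) − 4·(-6, 2, -9) = (12, -10, 24).

(12, -10, 24)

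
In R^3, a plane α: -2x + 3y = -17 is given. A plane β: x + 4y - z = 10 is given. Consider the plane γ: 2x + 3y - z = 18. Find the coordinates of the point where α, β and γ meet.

(7, -1, -7)

Solving the 3×3 linear system -2x + 3y = -17, x + 4y - z = 10, 2x + 3y - z = 18 (e.g. by elimination or Cramer's rule, determinant = -1) gives (7, -1, -7).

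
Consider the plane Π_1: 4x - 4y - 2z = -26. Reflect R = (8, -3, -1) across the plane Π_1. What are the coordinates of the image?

λ = (n·R − d)/|n|² = (46 − (-26))/36 = 2.
Reflection = R − 2λn = (8, -3, -1) − 4·(4, -4, -2) = (-8, 13, 7).

(-8, 13, 7)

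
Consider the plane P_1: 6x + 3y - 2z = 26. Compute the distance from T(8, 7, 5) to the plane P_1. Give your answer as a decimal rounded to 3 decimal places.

n·T − d = (6)·(8) + (3)·(7) + (-2)·(5) − 26 = 33; |n| = √49.
Distance = |33| / √49 = 33/√49 ≈ 4.714.

4.714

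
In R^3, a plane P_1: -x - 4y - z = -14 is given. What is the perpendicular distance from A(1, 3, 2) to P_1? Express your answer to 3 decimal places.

0.236

n·A − d = (-1)·(1) + (-4)·(3) + (-1)·(2) − (-14) = -1; |n| = √18.
Distance = |-1| / √18 = 1/√18 ≈ 0.236.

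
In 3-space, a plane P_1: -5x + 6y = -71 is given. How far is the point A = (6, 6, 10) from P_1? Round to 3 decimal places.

9.859

n·A − d = (-5)·(6) + (6)·(6) + (0)·(10) − (-71) = 77; |n| = √61.
Distance = |77| / √61 = 77/√61 ≈ 9.859.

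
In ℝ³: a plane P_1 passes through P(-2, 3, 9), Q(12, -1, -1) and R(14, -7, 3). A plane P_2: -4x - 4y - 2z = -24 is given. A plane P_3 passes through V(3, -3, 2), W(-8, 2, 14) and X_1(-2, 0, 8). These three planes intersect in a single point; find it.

PQ = (14, -4, -10), PR = (16, -10, -6); a normal to P_1 is PQ × PR = (-76, -76, -76).
Using P: P_1 has equation -76x - 76y - 76z = -760.
VW = (-11, 5, 12), VX_1 = (-5, 3, 6); a normal to P_3 is VW × VX_1 = (-6, 6, -8).
Using V: P_3 has equation -6x + 6y - 8z = -52.
Solving the 3×3 linear system -76x - 76y - 76z = -760, -4x - 4y - 2z = -24, -6x + 6y - 8z = -52 (e.g. by elimination or Cramer's rule, determinant = 1824) gives (0, 2, 8).

(0, 2, 8)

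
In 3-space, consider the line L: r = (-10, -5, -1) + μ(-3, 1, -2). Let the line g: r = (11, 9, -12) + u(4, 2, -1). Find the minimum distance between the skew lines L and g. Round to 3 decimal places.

Common perpendicular direction n = (-3, 1, -2) × (4, 2, -1) = (3, -11, -10).
With w = (11, 9, -12) − (-10, -5, -1) = (21, 14, -11), w · n = 19.
Distance = |w · n| / |n| = |19| / √230 ≈ 1.253.

1.253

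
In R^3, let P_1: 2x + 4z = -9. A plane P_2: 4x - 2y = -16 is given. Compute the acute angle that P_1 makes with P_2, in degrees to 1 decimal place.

cos θ = |n₁·n₂| / (|n₁||n₂|) = |8| / (√20 · √20).
θ = arccos(0.40000) ≈ 66.4°.

66.4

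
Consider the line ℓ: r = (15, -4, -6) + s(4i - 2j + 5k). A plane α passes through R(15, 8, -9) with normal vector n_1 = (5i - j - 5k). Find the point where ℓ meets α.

α: n_1·r = n_1·R gives 5x - y - 5z = 112.
Substitute r = (15, -4, -6) + t(4, -2, 5) into the plane: 109 + (-3)t = 112, so t = -1.
Intersection: (15, -4, -6) + (-1)·(4, -2, 5) = (11, -2, -11).

(11, -2, -11)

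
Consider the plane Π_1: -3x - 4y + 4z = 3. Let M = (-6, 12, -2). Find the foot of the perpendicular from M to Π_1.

Foot = M − λn with λ = (n·M − d)/|n|² = (-38 − 3)/41 = -1.
Foot = (-6, 12, -2) − (-1)·(-3, -4, 4) = (-9, 8, 2).

(-9, 8, 2)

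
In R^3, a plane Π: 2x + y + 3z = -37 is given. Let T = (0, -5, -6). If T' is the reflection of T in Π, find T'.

(-4, -7, -12)

λ = (n·T − d)/|n|² = (-23 − (-37))/14 = 1.
Reflection = T − 2λn = (0, -5, -6) − 2·(2, 1, 3) = (-4, -7, -12).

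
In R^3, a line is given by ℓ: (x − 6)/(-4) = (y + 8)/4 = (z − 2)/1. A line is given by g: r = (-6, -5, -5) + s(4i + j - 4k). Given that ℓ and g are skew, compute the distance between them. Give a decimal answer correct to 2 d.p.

10.67

ℓ has direction (-4, 4, 1) through (6, -8, 2).
Common perpendicular direction n = (-4, 4, 1) × (4, 1, -4) = (-17, -12, -20).
With w = (-6, -5, -5) − (6, -8, 2) = (-12, 3, -7), w · n = 308.
Distance = |w · n| / |n| = |308| / √833 ≈ 10.67.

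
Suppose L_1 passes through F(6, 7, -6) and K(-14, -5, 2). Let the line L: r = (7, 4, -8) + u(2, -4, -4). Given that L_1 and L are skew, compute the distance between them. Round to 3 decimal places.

0.438

A direction vector for L_1 is K − F = (-20, -12, 8).
Common perpendicular direction n = (-20, -12, 8) × (2, -4, -4) = (80, -64, 104).
With w = (7, 4, -8) − (6, 7, -6) = (1, -3, -2), w · n = 64.
Distance = |w · n| / |n| = |64| / √21312 ≈ 0.438.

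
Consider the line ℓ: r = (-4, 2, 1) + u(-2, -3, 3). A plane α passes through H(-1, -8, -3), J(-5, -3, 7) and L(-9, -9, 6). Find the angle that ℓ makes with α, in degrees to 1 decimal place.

HJ = (-4, 5, 10), HL = (-8, -1, 9); a normal to α is HJ × HL = (55, -44, 44).
Using H: α has equation 55x - 44y + 44z = 165.
sin θ = |n·v| / (|n||v|) = |154| / (√6897 · √22) = 0.39535.
θ ≈ 23.3°.

23.3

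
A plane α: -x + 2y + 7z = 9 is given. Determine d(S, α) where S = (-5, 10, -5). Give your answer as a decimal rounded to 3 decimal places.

2.586

n·S − d = (-1)·(-5) + (2)·(10) + (7)·(-5) − 9 = -19; |n| = √54.
Distance = |-19| / √54 = 19/√54 ≈ 2.586.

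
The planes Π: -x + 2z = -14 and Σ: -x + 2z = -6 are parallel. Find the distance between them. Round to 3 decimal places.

Same normal n = (-1, 0, 2) with |n| = √5; distance = |-14 − (-6)| / |n| = 8/√5 ≈ 3.578.

3.578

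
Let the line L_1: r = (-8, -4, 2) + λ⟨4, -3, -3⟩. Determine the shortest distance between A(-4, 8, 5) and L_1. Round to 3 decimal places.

12.011

Taking (-8, -4, 2) on L_1 with direction v = (4, -3, -3): w = A − (-8, -4, 2) = (4, 12, 3), and w × v = (-27, 24, -60).
Distance = |w × v| / |v| = √4905 / √34 ≈ 12.011.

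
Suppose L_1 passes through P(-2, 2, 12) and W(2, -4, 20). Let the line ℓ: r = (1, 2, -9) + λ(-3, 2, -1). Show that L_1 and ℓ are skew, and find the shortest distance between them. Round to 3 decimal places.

7.348

A direction vector for L_1 is W − P = (4, -6, 8).
Common perpendicular direction n = (4, -6, 8) × (-3, 2, -1) = (-10, -20, -10).
With w = (1, 2, -9) − (-2, 2, 12) = (3, 0, -21), w · n = 180.
Since n ≠ 0 the lines are not parallel, and w · n = 180 ≠ 0 so they do not intersect; hence they are skew.
Distance = |w · n| / |n| = |180| / √600 ≈ 7.348.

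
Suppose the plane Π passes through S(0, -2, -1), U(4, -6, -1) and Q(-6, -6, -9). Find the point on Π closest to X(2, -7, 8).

SU = (4, -4, 0), SQ = (-6, -4, -8); a normal to Π is SU × SQ = (32, 32, -40).
Using S: Π has equation 32x + 32y - 40z = -24.
Foot = X − λn with λ = (n·X − d)/|n|² = (-480 − (-24))/3648 = -1/8.
Foot = (2, -7, 8) − (-1/8)·(32, 32, -40) = (6, -3, 3).

(6, -3, 3)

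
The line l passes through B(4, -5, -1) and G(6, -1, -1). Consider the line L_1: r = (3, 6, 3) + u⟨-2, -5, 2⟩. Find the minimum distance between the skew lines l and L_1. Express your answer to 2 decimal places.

A direction vector for l is G − B = (2, 4, 0).
Common perpendicular direction n = (2, 4, 0) × (-2, -5, 2) = (8, -4, -2).
With w = (3, 6, 3) − (4, -5, -1) = (-1, 11, 4), w · n = -60.
Distance = |w · n| / |n| = |-60| / √84 ≈ 6.55.

6.55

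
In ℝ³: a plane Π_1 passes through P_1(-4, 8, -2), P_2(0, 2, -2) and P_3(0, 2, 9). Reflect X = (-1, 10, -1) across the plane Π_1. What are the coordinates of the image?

(-7, 6, -1)

P_1P_2 = (4, -6, 0), P_1P_3 = (4, -6, 11); a normal to Π_1 is P_1P_2 × P_1P_3 = (-66, -44, 0).
Using P_1: Π_1 has equation -66x - 44y = -88.
λ = (n·X − d)/|n|² = (-374 − (-88))/6292 = -1/22.
Reflection = X − 2λn = (-1, 10, -1) − (-1/11)·(-66, -44, 0) = (-7, 6, -1).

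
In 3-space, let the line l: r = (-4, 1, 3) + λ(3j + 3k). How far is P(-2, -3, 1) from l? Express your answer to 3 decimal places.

Taking (-4, 1, 3) on l with direction v = (0, 3, 3): w = P − (-4, 1, 3) = (2, -4, -2), and w × v = (-6, -6, 6).
Distance = |w × v| / |v| = √108 / √18 ≈ 2.449.

2.449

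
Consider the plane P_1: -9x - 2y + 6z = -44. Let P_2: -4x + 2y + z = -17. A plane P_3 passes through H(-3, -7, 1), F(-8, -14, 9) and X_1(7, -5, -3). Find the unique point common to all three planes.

HF = (-5, -7, 8), HX_1 = (10, 2, -4); a normal to P_3 is HF × HX_1 = (12, 60, 60).
Using H: P_3 has equation 12x + 60y + 60z = -396.
Solving the 3×3 linear system -9x - 2y + 6z = -44, -4x + 2y + z = -17, 12x + 60y + 60z = -396 (e.g. by elimination or Cramer's rule, determinant = -2628) gives (2, -2, -5).

(2, -2, -5)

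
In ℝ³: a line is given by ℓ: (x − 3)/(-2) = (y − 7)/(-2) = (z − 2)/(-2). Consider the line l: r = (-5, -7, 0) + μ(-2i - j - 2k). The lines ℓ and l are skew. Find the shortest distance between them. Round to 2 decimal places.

4.24

ℓ has direction (-2, -2, -2) through (3, 7, 2).
Common perpendicular direction n = (-2, -2, -2) × (-2, -1, -2) = (2, 0, -2).
With w = (-5, -7, 0) − (3, 7, 2) = (-8, -14, -2), w · n = -12.
Distance = |w · n| / |n| = |-12| / √8 ≈ 4.24.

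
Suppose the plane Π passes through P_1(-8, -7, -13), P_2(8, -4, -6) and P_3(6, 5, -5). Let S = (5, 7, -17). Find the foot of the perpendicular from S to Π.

(1, 5, -7)

P_1P_2 = (16, 3, 7), P_1P_3 = (14, 12, 8); a normal to Π is P_1P_2 × P_1P_3 = (-60, -30, 150).
Using P_1: Π has equation -60x - 30y + 150z = -1260.
Foot = S − λn with λ = (n·S − d)/|n|² = (-3060 − (-1260))/27000 = -1/15.
Foot = (5, 7, -17) − (-1/15)·(-60, -30, 150) = (1, 5, -7).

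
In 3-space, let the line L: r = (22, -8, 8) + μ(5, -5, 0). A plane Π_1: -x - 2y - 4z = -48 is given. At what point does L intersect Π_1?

Substitute r = (22, -8, 8) + t(5, -5, 0) into the plane: -38 + 5t = -48, so t = -2.
Intersection: (22, -8, 8) + (-2)·(5, -5, 0) = (12, 2, 8).

(12, 2, 8)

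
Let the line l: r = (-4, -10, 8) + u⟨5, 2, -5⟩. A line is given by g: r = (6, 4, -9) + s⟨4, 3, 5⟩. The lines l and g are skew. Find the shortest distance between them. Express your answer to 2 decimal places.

9.61

Common perpendicular direction n = (5, 2, -5) × (4, 3, 5) = (25, -45, 7).
With w = (6, 4, -9) − (-4, -10, 8) = (10, 14, -17), w · n = -499.
Distance = |w · n| / |n| = |-499| / √2699 ≈ 9.61.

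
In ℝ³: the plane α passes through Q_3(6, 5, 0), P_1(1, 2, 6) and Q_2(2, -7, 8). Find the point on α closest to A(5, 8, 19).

Q_3P_1 = (-5, -3, 6), Q_3Q_2 = (-4, -12, 8); a normal to α is Q_3P_1 × Q_3Q_2 = (48, 16, 48).
Using Q_3: α has equation 48x + 16y + 48z = 368.
Foot = A − λn with λ = (n·A − d)/|n|² = (1280 − 368)/4864 = 3/16.
Foot = (5, 8, 19) − (3/16)·(48, 16, 48) = (-4, 5, 10).

(-4, 5, 10)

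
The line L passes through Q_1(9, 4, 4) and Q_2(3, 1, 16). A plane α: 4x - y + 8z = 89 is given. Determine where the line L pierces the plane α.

A direction vector for L is Q_2 − Q_1 = (-6, -3, 12).
Substitute r = (9, 4, 4) + t(-6, -3, 12) into the plane: 64 + 75t = 89, so t = 1/3.
Intersection: (9, 4, 4) + (1/3)·(-6, -3, 12) = (7, 3, 8).

(7, 3, 8)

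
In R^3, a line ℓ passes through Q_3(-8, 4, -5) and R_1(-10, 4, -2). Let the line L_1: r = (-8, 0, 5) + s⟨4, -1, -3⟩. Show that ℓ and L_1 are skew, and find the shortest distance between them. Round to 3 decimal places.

0.571

A direction vector for ℓ is R_1 − Q_3 = (-2, 0, 3).
Common perpendicular direction n = (-2, 0, 3) × (4, -1, -3) = (3, 6, 2).
With w = (-8, 0, 5) − (-8, 4, -5) = (0, -4, 10), w · n = -4.
Since n ≠ 0 the lines are not parallel, and w · n = -4 ≠ 0 so they do not intersect; hence they are skew.
Distance = |w · n| / |n| = |-4| / √49 ≈ 0.571.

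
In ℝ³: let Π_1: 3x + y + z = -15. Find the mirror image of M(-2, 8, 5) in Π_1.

λ = (n·M − d)/|n|² = (7 − (-15))/11 = 2.
Reflection = M − 2λn = (-2, 8, 5) − 4·(3, 1, 1) = (-14, 4, 1).

(-14, 4, 1)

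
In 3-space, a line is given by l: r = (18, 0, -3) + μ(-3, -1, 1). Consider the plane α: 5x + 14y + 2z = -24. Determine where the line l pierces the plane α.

Substitute r = (18, 0, -3) + t(-3, -1, 1) into the plane: 84 + (-27)t = -24, so t = 4.
Intersection: (18, 0, -3) + 4·(-3, -1, 1) = (6, -4, 1).

(6, -4, 1)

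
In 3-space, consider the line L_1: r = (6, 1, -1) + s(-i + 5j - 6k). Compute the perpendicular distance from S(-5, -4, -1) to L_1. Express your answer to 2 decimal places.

Taking (6, 1, -1) on L_1 with direction v = (-1, 5, -6): w = S − (6, 1, -1) = (-11, -5, 0), and w × v = (30, -66, -60).
Distance = |w × v| / |v| = √8856 / √62 ≈ 11.95.

11.95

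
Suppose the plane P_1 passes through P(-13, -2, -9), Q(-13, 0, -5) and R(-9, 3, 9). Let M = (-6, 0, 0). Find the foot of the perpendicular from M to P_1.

(-8, -2, 1)

PQ = (0, 2, 4), PR = (4, 5, 18); a normal to P_1 is PQ × PR = (16, 16, -8).
Using P: P_1 has equation 16x + 16y - 8z = -168.
Foot = M − λn with λ = (n·M − d)/|n|² = (-96 − (-168))/576 = 1/8.
Foot = (-6, 0, 0) − (1/8)·(16, 16, -8) = (-8, -2, 1).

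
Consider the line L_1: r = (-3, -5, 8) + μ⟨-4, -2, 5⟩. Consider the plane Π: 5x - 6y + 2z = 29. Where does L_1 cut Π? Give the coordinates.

(1, -3, 3)

Substitute r = (-3, -5, 8) + t(-4, -2, 5) into the plane: 31 + 2t = 29, so t = -1.
Intersection: (-3, -5, 8) + (-1)·(-4, -2, 5) = (1, -3, 3).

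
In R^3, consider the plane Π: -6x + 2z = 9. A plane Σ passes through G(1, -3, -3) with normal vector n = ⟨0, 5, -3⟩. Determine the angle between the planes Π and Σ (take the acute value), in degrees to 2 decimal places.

80.64

Σ: n·r = n·G gives 5y - 3z = -6.
cos θ = |n₁·n₂| / (|n₁||n₂|) = |-6| / (√40 · √34).
θ = arccos(0.16270) ≈ 80.64°.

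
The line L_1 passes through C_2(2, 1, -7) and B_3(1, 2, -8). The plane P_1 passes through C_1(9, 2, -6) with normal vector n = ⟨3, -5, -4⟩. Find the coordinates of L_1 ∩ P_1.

(5, -2, -4)

A direction vector for L_1 is B_3 − C_2 = (-1, 1, -1).
P_1: n·r = n·C_1 gives 3x - 5y - 4z = 41.
Substitute r = (2, 1, -7) + t(-1, 1, -1) into the plane: 29 + (-4)t = 41, so t = -3.
Intersection: (2, 1, -7) + (-3)·(-1, 1, -1) = (5, -2, -4).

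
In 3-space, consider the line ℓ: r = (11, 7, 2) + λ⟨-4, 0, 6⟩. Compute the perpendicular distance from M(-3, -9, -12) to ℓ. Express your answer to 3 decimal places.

25.158

Taking (11, 7, 2) on ℓ with direction v = (-4, 0, 6): w = M − (11, 7, 2) = (-14, -16, -14), and w × v = (-96, 140, -64).
Distance = |w × v| / |v| = √32912 / √52 ≈ 25.158.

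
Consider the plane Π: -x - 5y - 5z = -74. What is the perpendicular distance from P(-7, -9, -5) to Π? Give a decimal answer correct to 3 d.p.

21.144

n·P − d = (-1)·(-7) + (-5)·(-9) + (-5)·(-5) − (-74) = 151; |n| = √51.
Distance = |151| / √51 = 151/√51 ≈ 21.144.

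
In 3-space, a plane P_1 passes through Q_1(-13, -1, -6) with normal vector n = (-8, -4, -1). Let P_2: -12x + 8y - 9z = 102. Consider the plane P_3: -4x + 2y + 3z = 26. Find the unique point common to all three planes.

(-11, -6, -2)

P_1: n·r = n·Q_1 gives -8x - 4y - z = 114.
Solving the 3×3 linear system -8x - 4y - z = 114, -12x + 8y - 9z = 102, -4x + 2y + 3z = 26 (e.g. by elimination or Cramer's rule, determinant = -632) gives (-11, -6, -2).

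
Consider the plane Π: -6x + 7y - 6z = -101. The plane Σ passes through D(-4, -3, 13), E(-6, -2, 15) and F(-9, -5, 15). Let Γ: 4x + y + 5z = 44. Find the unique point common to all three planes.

DE = (-2, 1, 2), DF = (-5, -2, 2); a normal to Σ is DE × DF = (6, -6, 9).
Using D: Σ has equation 6x - 6y + 9z = 111.
Solving the 3×3 linear system -6x + 7y - 6z = -101, 6x - 6y + 9z = 111, 4x + y + 5z = 44 (e.g. by elimination or Cramer's rule, determinant = 96) gives (6, -5, 5).

(6, -5, 5)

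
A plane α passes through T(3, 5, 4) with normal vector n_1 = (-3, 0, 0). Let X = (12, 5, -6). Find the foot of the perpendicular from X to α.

α: n_1·r = n_1·T gives -3x = -9.
Foot = X − λn with λ = (n·X − d)/|n|² = (-36 − (-9))/9 = -3.
Foot = (12, 5, -6) − (-3)·(-3, 0, 0) = (3, 5, -6).

(3, 5, -6)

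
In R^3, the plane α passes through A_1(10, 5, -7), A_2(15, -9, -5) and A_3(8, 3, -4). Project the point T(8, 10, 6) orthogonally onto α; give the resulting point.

(2, 7, 0)

A_1A_2 = (5, -14, 2), A_1A_3 = (-2, -2, 3); a normal to α is A_1A_2 × A_1A_3 = (-38, -19, -38).
Using A_1: α has equation -38x - 19y - 38z = -209.
Foot = T − λn with λ = (n·T − d)/|n|² = (-722 − (-209))/3249 = -3/19.
Foot = (8, 10, 6) − (-3/19)·(-38, -19, -38) = (2, 7, 0).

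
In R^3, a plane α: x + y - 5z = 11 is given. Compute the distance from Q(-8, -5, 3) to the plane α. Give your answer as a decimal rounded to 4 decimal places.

n·Q − d = (1)·(-8) + (1)·(-5) + (-5)·(3) − 11 = -39; |n| = √27.
Distance = |-39| / √27 = 39/√27 ≈ 7.5056.

7.5056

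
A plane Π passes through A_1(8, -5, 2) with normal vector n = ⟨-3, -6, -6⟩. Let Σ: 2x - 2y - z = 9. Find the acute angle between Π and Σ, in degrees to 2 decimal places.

63.61

Π: n·r = n·A_1 gives -3x - 6y - 6z = -6.
cos θ = |n₁·n₂| / (|n₁||n₂|) = |12| / (√81 · √9).
θ = arccos(0.44444) ≈ 63.61°.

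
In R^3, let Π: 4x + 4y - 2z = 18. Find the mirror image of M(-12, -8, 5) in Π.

(12, 16, -7)

λ = (n·M − d)/|n|² = (-90 − 18)/36 = -3.
Reflection = M − 2λn = (-12, -8, 5) − (-6)·(4, 4, -2) = (12, 16, -7).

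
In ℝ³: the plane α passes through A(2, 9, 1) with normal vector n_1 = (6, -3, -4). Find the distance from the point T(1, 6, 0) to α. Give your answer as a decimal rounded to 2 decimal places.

0.90

α: n_1·r = n_1·A gives 6x - 3y - 4z = -19.
n·T − d = (6)·(1) + (-3)·(6) + (-4)·(0) − (-19) = 7; |n| = √61.
Distance = |7| / √61 = 7/√61 ≈ 0.90.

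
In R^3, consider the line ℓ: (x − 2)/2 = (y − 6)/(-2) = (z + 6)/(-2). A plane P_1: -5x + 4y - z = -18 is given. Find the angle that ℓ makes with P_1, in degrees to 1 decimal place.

ℓ has direction (2, -2, -2) through (2, 6, -6).
sin θ = |n·v| / (|n||v|) = |-16| / (√42 · √12) = 0.71270.
θ ≈ 45.5°.

45.5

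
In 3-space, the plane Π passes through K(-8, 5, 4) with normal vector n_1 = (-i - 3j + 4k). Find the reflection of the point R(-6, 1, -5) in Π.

(-8, -5, 3)

Π: n_1·r = n_1·K gives -x - 3y + 4z = 9.
λ = (n·R − d)/|n|² = (-17 − 9)/26 = -1.
Reflection = R − 2λn = (-6, 1, -5) − (-2)·(-1, -3, 4) = (-8, -5, 3).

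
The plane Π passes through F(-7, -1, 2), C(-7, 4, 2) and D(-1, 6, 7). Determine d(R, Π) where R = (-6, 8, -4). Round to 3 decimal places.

FC = (0, 5, 0), FD = (6, 7, 5); a normal to Π is FC × FD = (25, 0, -30).
Using F: Π has equation 25x - 30z = -235.
n·R − d = (25)·(-6) + (0)·(8) + (-30)·(-4) − (-235) = 205; |n| = √1525.
Distance = |205| / √1525 = 205/√1525 ≈ 5.250.

5.250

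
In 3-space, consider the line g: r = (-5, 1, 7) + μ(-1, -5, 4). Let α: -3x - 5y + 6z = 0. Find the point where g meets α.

(-4, 6, 3)

Substitute r = (-5, 1, 7) + t(-1, -5, 4) into the plane: 52 + 52t = 0, so t = -1.
Intersection: (-5, 1, 7) + (-1)·(-1, -5, 4) = (-4, 6, 3).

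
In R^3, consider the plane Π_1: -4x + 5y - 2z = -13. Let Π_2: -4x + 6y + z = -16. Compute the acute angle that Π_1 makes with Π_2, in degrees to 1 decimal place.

cos θ = |n₁·n₂| / (|n₁||n₂|) = |44| / (√45 · √53).
θ = arccos(0.90097) ≈ 25.7°.

25.7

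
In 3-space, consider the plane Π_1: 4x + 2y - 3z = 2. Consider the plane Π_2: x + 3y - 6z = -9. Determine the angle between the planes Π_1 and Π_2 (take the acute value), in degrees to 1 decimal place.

cos θ = |n₁·n₂| / (|n₁||n₂|) = |28| / (√29 · √46).
θ = arccos(0.76662) ≈ 39.9°.

39.9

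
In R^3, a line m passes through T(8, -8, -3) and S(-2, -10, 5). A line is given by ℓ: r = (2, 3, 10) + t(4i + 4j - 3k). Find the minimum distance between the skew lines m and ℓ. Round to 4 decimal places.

5.7656

A direction vector for m is S − T = (-10, -2, 8).
Common perpendicular direction n = (-10, -2, 8) × (4, 4, -3) = (-26, 2, -32).
With w = (2, 3, 10) − (8, -8, -3) = (-6, 11, 13), w · n = -238.
Distance = |w · n| / |n| = |-238| / √1704 ≈ 5.7656.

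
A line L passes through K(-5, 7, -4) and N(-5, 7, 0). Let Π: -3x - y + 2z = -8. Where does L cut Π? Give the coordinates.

A direction vector for L is N − K = (0, 0, 4).
Substitute r = (-5, 7, -4) + t(0, 0, 4) into the plane: 0 + 8t = -8, so t = -1.
Intersection: (-5, 7, -4) + (-1)·(0, 0, 4) = (-5, 7, -8).

(-5, 7, -8)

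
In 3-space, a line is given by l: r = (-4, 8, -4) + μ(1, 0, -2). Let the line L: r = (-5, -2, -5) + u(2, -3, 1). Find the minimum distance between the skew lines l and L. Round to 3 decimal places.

Common perpendicular direction n = (1, 0, -2) × (2, -3, 1) = (-6, -5, -3).
With w = (-5, -2, -5) − (-4, 8, -4) = (-1, -10, -1), w · n = 59.
Distance = |w · n| / |n| = |59| / √70 ≈ 7.052.

7.052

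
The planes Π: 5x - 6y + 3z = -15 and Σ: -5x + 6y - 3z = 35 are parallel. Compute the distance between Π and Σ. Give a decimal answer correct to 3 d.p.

Rescale Σ by 1/(-1): 5x - 6y + 3z = -35. Then distance = |-15 − (-35)| / √70 ≈ 2.390.

2.390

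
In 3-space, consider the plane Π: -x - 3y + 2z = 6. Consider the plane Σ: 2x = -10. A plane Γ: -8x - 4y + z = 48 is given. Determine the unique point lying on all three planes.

(-5, -3, -4)

Solving the 3×3 linear system -x - 3y + 2z = 6, 2x = -10, -8x - 4y + z = 48 (e.g. by elimination or Cramer's rule, determinant = -10) gives (-5, -3, -4).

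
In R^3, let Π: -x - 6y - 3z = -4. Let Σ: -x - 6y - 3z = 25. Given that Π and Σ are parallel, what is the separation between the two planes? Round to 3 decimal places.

4.276

Same normal n = (-1, -6, -3) with |n| = √46; distance = |-4 − 25| / |n| = 29/√46 ≈ 4.276.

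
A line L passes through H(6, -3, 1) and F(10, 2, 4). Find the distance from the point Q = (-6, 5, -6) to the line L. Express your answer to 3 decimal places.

15.498

A direction vector for L is F − H = (4, 5, 3).
Taking (6, -3, 1) on L with direction v = (4, 5, 3): w = Q − (6, -3, 1) = (-12, 8, -7), and w × v = (59, 8, -92).
Distance = |w × v| / |v| = √12009 / √50 ≈ 15.498.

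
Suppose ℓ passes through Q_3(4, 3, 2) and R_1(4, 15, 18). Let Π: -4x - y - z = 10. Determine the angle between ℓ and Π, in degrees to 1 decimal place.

A direction vector for ℓ is R_1 − Q_3 = (0, 12, 16).
sin θ = |n·v| / (|n||v|) = |-28| / (√18 · √400) = 0.32998.
θ ≈ 19.3°.

19.3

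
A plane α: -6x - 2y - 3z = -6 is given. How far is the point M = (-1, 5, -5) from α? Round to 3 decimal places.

2.429

n·M − d = (-6)·(-1) + (-2)·(5) + (-3)·(-5) − (-6) = 17; |n| = √49.
Distance = |17| / √49 = 17/√49 ≈ 2.429.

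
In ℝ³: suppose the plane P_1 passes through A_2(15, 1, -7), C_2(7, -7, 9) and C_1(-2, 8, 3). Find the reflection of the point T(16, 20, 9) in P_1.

(-8, -4, -15)

A_2C_2 = (-8, -8, 16), A_2C_1 = (-17, 7, 10); a normal to P_1 is A_2C_2 × A_2C_1 = (-192, -192, -192).
Using A_2: P_1 has equation -192x - 192y - 192z = -1728.
λ = (n·T − d)/|n|² = (-8640 − (-1728))/110592 = -1/16.
Reflection = T − 2λn = (16, 20, 9) − (-1/8)·(-192, -192, -192) = (-8, -4, -15).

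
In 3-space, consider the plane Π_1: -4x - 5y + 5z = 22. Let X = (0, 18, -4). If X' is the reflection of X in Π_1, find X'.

λ = (n·X − d)/|n|² = (-110 − 22)/66 = -2.
Reflection = X − 2λn = (0, 18, -4) − (-4)·(-4, -5, 5) = (-16, -2, 16).

(-16, -2, 16)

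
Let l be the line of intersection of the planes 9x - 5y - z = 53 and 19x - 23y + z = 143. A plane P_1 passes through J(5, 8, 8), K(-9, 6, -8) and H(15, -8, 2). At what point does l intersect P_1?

Direction of l: (9, -5, -1) × (19, -23, 1) = (-28, -28, -112).
A point on l: solving the two plane equations with x = 2 gives (2, -5, -10).
JK = (-14, -2, -16), JH = (10, -16, -6); a normal to P_1 is JK × JH = (-244, -244, 244).
Using J: P_1 has equation -244x - 244y + 244z = -1220.
Substitute r = (2, -5, -10) + t(-28, -28, -112) into the plane: -1708 + (-13664)t = -1220, so t = -1/28.
Intersection: (2, -5, -10) + (-1/28)·(-28, -28, -112) = (3, -4, -6).

(3, -4, -6)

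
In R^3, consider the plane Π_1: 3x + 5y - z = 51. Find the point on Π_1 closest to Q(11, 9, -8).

(8, 4, -7)

Foot = Q − λn with λ = (n·Q − d)/|n|² = (86 − 51)/35 = 1.
Foot = (11, 9, -8) − 1·(3, 5, -1) = (8, 4, -7).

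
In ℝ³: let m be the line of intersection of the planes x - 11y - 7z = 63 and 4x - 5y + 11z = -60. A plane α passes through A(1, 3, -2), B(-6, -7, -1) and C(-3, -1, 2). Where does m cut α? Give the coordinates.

Direction of m: (1, -11, -7) × (4, -5, 11) = (-156, -39, 39).
A point on m: solving the two plane equations with x = -17 gives (-17, -6, -2).
AB = (-7, -10, 1), AC = (-4, -4, 4); a normal to α is AB × AC = (-36, 24, -12).
Using A: α has equation -36x + 24y - 12z = 60.
Substitute r = (-17, -6, -2) + t(-156, -39, 39) into the plane: 492 + 4212t = 60, so t = -4/39.
Intersection: (-17, -6, -2) + (-4/39)·(-156, -39, 39) = (-1, -2, -6).

(-1, -2, -6)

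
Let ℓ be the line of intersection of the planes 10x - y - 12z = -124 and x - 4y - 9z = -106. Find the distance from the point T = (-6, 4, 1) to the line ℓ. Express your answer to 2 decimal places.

8.92

Direction of ℓ: (10, -1, -12) × (1, -4, -9) = (-39, 78, -39).
A point on ℓ: solving the two plane equations with x = 2 gives (2, 0, 12).
Taking (2, 0, 12) on ℓ with direction v = (-39, 78, -39): w = T − (2, 0, 12) = (-8, 4, -11), and w × v = (702, 117, -468).
Distance = |w × v| / |v| = √725517 / √9126 ≈ 8.92.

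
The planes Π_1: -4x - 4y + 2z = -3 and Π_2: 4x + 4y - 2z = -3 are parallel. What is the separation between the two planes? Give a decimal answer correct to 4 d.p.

1.0000

Rescale Π_2 by 1/(-1): -4x - 4y + 2z = 3. Then distance = |-3 − 3| / √36 ≈ 1.0000.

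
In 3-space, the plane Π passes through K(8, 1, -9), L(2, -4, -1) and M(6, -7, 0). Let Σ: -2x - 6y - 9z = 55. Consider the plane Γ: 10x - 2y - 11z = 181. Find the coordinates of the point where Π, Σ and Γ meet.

(10, -2, -7)

KL = (-6, -5, 8), KM = (-2, -8, 9); a normal to Π is KL × KM = (19, 38, 38).
Using K: Π has equation 19x + 38y + 38z = -152.
Solving the 3×3 linear system 19x + 38y + 38z = -152, -2x - 6y - 9z = 55, 10x - 2y - 11z = 181 (e.g. by elimination or Cramer's rule, determinant = -912) gives (10, -2, -7).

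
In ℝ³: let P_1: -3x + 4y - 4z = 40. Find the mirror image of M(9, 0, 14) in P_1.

(-9, 24, -10)

λ = (n·M − d)/|n|² = (-83 − 40)/41 = -3.
Reflection = M − 2λn = (9, 0, 14) − (-6)·(-3, 4, -4) = (-9, 24, -10).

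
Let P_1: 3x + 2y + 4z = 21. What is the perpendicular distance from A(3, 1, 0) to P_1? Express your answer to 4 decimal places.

1.8570

n·A − d = (3)·(3) + (2)·(1) + (4)·(0) − 21 = -10; |n| = √29.
Distance = |-10| / √29 = 10/√29 ≈ 1.8570.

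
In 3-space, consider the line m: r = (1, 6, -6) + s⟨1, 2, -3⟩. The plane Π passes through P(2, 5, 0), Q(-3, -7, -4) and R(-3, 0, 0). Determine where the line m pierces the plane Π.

PQ = (-5, -12, -4), PR = (-5, -5, 0); a normal to Π is PQ × PR = (-20, 20, -35).
Using P: Π has equation -20x + 20y - 35z = 60.
Substitute r = (1, 6, -6) + t(1, 2, -3) into the plane: 310 + 125t = 60, so t = -2.
Intersection: (1, 6, -6) + (-2)·(1, 2, -3) = (-1, 2, 0).

(-1, 2, 0)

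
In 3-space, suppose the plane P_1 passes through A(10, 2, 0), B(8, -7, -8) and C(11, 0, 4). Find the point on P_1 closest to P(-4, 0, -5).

(8, 0, -8)

AB = (-2, -9, -8), AC = (1, -2, 4); a normal to P_1 is AB × AC = (-52, 0, 13).
Using A: P_1 has equation -52x + 13z = -520.
Foot = P − λn with λ = (n·P − d)/|n|² = (143 − (-520))/2873 = 3/13.
Foot = (-4, 0, -5) − (3/13)·(-52, 0, 13) = (8, 0, -8).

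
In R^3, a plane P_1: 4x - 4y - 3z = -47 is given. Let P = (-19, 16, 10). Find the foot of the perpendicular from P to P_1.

Foot = P − λn with λ = (n·P − d)/|n|² = (-170 − (-47))/41 = -3.
Foot = (-19, 16, 10) − (-3)·(4, -4, -3) = (-7, 4, 1).

(-7, 4, 1)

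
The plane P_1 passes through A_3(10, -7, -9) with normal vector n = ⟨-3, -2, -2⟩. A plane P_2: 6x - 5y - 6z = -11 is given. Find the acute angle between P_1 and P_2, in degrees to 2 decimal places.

84.35

P_1: n·r = n·A_3 gives -3x - 2y - 2z = 2.
cos θ = |n₁·n₂| / (|n₁||n₂|) = |4| / (√17 · √97).
θ = arccos(0.09850) ≈ 84.35°.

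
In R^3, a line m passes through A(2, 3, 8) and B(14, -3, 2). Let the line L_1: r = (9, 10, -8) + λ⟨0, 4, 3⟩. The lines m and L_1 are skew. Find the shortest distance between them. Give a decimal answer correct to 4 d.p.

A direction vector for m is B − A = (12, -6, -6).
Common perpendicular direction n = (12, -6, -6) × (0, 4, 3) = (6, -36, 48).
With w = (9, 10, -8) − (2, 3, 8) = (7, 7, -16), w · n = -978.
Distance = |w · n| / |n| = |-978| / √3636 ≈ 16.2191.

16.2191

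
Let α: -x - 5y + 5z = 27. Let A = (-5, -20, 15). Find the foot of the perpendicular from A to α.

(-2, -5, 0)

Foot = A − λn with λ = (n·A − d)/|n|² = (180 − 27)/51 = 3.
Foot = (-5, -20, 15) − 3·(-1, -5, 5) = (-2, -5, 0).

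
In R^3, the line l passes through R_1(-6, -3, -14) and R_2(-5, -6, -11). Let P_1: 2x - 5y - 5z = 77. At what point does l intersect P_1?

(-4, -9, -8)

A direction vector for l is R_2 − R_1 = (1, -3, 3).
Substitute r = (-6, -3, -14) + t(1, -3, 3) into the plane: 73 + 2t = 77, so t = 2.
Intersection: (-6, -3, -14) + 2·(1, -3, 3) = (-4, -9, -8).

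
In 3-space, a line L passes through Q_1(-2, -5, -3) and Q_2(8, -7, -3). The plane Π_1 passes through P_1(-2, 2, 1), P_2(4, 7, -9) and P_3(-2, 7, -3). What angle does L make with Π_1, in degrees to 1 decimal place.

A direction vector for L is Q_2 − Q_1 = (10, -2, 0).
P_1P_2 = (6, 5, -10), P_1P_3 = (0, 5, -4); a normal to Π_1 is P_1P_2 × P_1P_3 = (30, 24, 30).
Using P_1: Π_1 has equation 30x + 24y + 30z = 18.
sin θ = |n·v| / (|n||v|) = |252| / (√2376 · √104) = 0.50694.
θ ≈ 30.5°.

30.5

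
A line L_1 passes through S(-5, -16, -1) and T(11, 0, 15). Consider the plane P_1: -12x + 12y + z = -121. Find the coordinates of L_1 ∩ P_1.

A direction vector for L_1 is T − S = (16, 16, 16).
Substitute r = (-5, -16, -1) + t(16, 16, 16) into the plane: -133 + 16t = -121, so t = 3/4.
Intersection: (-5, -16, -1) + (3/4)·(16, 16, 16) = (7, -4, 11).

(7, -4, 11)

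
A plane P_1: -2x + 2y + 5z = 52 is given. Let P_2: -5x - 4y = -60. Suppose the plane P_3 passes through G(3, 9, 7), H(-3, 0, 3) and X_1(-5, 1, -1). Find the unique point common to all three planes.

(4, 10, 8)

GH = (-6, -9, -4), GX_1 = (-8, -8, -8); a normal to P_3 is GH × GX_1 = (40, -16, -24).
Using G: P_3 has equation 40x - 16y - 24z = -192.
Solving the 3×3 linear system -2x + 2y + 5z = 52, -5x - 4y = -60, 40x - 16y - 24z = -192 (e.g. by elimination or Cramer's rule, determinant = 768) gives (4, 10, 8).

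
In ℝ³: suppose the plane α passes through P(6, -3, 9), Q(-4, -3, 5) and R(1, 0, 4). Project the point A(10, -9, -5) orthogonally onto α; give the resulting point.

(6, 1, 5)

PQ = (-10, 0, -4), PR = (-5, 3, -5); a normal to α is PQ × PR = (12, -30, -30).
Using P: α has equation 12x - 30y - 30z = -108.
Foot = A − λn with λ = (n·A − d)/|n|² = (540 − (-108))/1944 = 1/3.
Foot = (10, -9, -5) − (1/3)·(12, -30, -30) = (6, 1, 5).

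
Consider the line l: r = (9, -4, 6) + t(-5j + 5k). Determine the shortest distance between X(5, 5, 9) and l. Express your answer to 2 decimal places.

9.38

Taking (9, -4, 6) on l with direction v = (0, -5, 5): w = X − (9, -4, 6) = (-4, 9, 3), and w × v = (60, 20, 20).
Distance = |w × v| / |v| = √4400 / √50 ≈ 9.38.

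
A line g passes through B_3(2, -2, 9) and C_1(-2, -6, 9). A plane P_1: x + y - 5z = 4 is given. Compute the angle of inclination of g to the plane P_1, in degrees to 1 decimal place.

A direction vector for g is C_1 − B_3 = (-4, -4, 0).
sin θ = |n·v| / (|n||v|) = |-8| / (√27 · √32) = 0.27217.
θ ≈ 15.8°.

15.8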